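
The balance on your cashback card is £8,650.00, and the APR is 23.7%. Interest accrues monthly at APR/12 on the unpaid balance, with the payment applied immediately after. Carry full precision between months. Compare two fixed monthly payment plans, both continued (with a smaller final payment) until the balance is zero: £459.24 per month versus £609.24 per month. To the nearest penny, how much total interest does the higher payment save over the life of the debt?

£672.79

Monthly rate r = 23.7%/12 = 1.975% = 0.01975.
At £459.24/mo: n = ⌈−ln(1 − rB₀/P)/ln(1+r)⌉ = 24 payments (last £362.21); total interest = total paid − £8,650.00 = £2,274.73.
At £609.24/mo: 17 payments (last £504.10); total interest £1,601.94.
Interest saved = £2,274.73 − £1,601.94 = £672.79.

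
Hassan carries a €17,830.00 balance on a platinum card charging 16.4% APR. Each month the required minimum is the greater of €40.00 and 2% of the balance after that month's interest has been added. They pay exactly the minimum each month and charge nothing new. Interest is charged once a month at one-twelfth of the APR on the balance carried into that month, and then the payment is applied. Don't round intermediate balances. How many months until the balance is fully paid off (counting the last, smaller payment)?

Monthly rate r = 16.4%/12 = 1.36667% = 0.0136667.
While 2% of the post-interest balance exceeds €40.00, each month B ← (B·(1+r))·(1 − 0.02), i.e. B shrinks by the factor (1+r)·0.98 = 0.99339.
This holds for months 1–333. Entering month 334 the balance is €1,961.21; 2% of the post-interest balance is now below €40.00, so the flat €40.00 minimum applies from here.
From month 334 a fixed €40.00 at rate r clears €1,961.21 in 82 more payments. Total: 333 + 82 = 415 months.

415 months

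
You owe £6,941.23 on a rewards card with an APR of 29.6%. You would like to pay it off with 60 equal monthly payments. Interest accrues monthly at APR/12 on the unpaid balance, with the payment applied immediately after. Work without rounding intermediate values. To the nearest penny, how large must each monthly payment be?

Monthly rate r = 29.6%/12 = 2.46667% = 0.0246667.
Level-payment amortization: P = B₀·r / (1 − (1+r)^(−n)) = 6941.23·0.0246667 / (1 − 1.02467^(−60)).
Denominator 1 − (1+r)^(−60) = 0.768237326.
P = 171.217 / 0.768237326 ≈ 222.87.

£222.87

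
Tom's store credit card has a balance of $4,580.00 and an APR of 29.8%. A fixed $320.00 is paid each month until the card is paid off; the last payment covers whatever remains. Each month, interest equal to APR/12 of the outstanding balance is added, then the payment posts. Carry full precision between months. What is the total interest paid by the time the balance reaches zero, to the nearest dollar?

Monthly rate r = 29.8%/12 = 2.48333% = 0.0248333.
Payoff takes n = ⌈−ln(1 − rB₀/P)/ln(1+r)⌉ = ⌈17.903⌉ = 18 payments; the last is $289.39.
Total paid = 17·$320.00 + $289.39 = $5,729.39.
Total interest = total paid − principal = $5,729.39 − $4,580.00 = $1,149.39.

$1,149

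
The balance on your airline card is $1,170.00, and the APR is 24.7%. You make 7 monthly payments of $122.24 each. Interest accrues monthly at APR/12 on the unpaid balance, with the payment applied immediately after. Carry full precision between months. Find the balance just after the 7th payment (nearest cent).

$438.98

Monthly rate r = 24.7%/12 = 2.05833% = 0.0205833.
Each month: B ← B·(1+r) − $122.24.
Month 1: interest $24.08; balance after payment $1,071.84.
Month 2: interest $22.06; balance after payment $971.66.
Month 3: interest $20.00; balance after payment $869.42.
Month 4: interest $17.90; balance after payment $765.08.
Month 5: interest $15.75; balance after payment $658.59.
Month 6: interest $13.56; balance after payment $549.90.
Month 7: interest $11.32; balance after payment $438.98.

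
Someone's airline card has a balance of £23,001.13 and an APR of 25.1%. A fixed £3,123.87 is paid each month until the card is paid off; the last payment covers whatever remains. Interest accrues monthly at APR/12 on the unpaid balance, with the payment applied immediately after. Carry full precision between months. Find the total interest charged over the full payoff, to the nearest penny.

£2,239.73

Monthly rate r = 25.1%/12 = 2.09167% = 0.0209167.
Payoff takes n = ⌈−ln(1 − rB₀/P)/ln(1+r)⌉ = ⌈8.079⌉ = 9 payments; the last is £249.90.
Total paid = 8·£3,123.87 + £249.90 = £25,240.86.
Total interest = total paid − principal = £25,240.86 − £23,001.13 = £2,239.73.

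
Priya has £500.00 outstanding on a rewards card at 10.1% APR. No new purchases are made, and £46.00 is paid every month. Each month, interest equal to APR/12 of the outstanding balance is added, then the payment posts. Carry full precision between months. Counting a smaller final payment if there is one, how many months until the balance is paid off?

12 months

Monthly rate r = 10.1%/12 = 0.841667% = 0.00841667.
Recurrence: B ← B·(1+r) − £46.00.
Month 1: interest £4.21; balance after payment £458.21.
Month 2: interest £3.86; balance after payment £416.06.
Closed form: n = −ln(1 − rB₀/P)/ln(1+r) = −ln(0.90851)/ln(1.00842) ≈ 11.447, so the balance reaches zero during payment 12.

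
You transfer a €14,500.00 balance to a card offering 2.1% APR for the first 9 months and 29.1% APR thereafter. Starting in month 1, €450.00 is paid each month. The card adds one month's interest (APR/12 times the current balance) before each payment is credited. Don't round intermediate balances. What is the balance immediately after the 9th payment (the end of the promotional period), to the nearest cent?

€10,651.51

Promo months 1–9 at r₀ = 2.1%/12 = 0.00175; months 10+ at r₁ = 29.1%/12 = 0.02425.
After month 9: iterate B ← B·(1+r₀) − €450.00 for 9 months → €10,651.51.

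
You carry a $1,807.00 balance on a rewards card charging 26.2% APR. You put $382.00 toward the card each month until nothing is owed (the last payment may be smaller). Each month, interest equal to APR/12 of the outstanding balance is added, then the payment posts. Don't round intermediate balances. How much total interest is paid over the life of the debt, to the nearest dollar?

$121

Monthly rate r = 26.2%/12 = 2.18333% = 0.0218333.
Payoff takes n = ⌈−ln(1 − rB₀/P)/ln(1+r)⌉ = ⌈5.047⌉ = 6 payments; the last is $18.21.
Total paid = 5·$382.00 + $18.21 = $1,928.21.
Total interest = total paid − principal = $1,928.21 − $1,807.00 = $121.21.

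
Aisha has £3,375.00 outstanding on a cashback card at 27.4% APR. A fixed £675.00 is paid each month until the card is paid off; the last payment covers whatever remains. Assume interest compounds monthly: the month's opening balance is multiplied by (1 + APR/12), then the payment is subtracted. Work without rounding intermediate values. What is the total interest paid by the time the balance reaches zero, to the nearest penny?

Monthly rate r = 27.4%/12 = 2.28333% = 0.0228333.
Payoff takes n = ⌈−ln(1 − rB₀/P)/ln(1+r)⌉ = ⌈5.370⌉ = 6 payments; the last is £251.24.
Total paid = 5·£675.00 + £251.24 = £3,626.24.
Total interest = total paid − principal = £3,626.24 − £3,375.00 = £251.24.

£251.24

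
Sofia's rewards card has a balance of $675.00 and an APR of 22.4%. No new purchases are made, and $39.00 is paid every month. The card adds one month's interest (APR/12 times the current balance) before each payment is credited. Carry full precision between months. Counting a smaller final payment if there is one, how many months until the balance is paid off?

Monthly rate r = 22.4%/12 = 1.86667% = 0.0186667.
Recurrence: B ← B·(1+r) − $39.00.
Month 1: interest $12.60; balance after payment $648.60.
Month 2: interest $12.11; balance after payment $621.71.
Closed form: n = −ln(1 − rB₀/P)/ln(1+r) = −ln(0.67692)/ln(1.01867) ≈ 21.098, so the balance reaches zero during payment 22.

22 payments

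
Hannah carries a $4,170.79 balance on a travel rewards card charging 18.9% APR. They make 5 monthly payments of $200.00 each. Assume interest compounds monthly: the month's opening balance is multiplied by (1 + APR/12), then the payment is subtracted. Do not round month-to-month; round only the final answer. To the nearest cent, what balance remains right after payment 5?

Monthly rate r = 18.9%/12 = 1.575% = 0.01575.
Each month: B ← B·(1+r) − $200.00.
Month 1: interest $65.69; balance after payment $4,036.48.
Month 2: interest $63.57; balance after payment $3,900.05.
Month 3: interest $61.43; balance after payment $3,761.48.
Month 4: interest $59.24; balance after payment $3,620.72.
Month 5: interest $57.03; balance after payment $3,477.75.

$3,477.75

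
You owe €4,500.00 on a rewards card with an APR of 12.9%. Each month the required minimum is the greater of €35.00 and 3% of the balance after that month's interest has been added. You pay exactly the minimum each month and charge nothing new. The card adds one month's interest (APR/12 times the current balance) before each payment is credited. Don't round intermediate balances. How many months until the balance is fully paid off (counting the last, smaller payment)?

110 months

Monthly rate r = 12.9%/12 = 1.075% = 0.01075.
While 3% of the post-interest balance exceeds €35.00, each month B ← (B·(1+r))·(1 − 0.03), i.e. B shrinks by the factor (1+r)·0.97 = 0.98043.
This holds for months 1–69. Entering month 70 the balance is €1,150.48; 3% of the post-interest balance is now below €35.00, so the flat €35.00 minimum applies from here.
From month 70 a fixed €35.00 at rate r clears €1,150.48 in 41 more payments. Total: 69 + 41 = 110 months.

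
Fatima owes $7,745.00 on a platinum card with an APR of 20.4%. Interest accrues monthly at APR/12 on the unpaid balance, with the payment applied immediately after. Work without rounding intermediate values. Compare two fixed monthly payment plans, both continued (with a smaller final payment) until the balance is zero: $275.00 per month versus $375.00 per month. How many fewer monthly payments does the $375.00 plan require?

Monthly rate r = 20.4%/12 = 1.7% = 0.017.
At $275.00/mo: n = ⌈−ln(1 − rB₀/P)/ln(1+r)⌉ = 39 payments (last $180.24); total interest = total paid − $7,745.00 = $2,885.24.
At $375.00/mo: 26 payments (last $246.73); total interest $1,876.73.
Payments saved = 39 − 26 = 13.

13 fewer payments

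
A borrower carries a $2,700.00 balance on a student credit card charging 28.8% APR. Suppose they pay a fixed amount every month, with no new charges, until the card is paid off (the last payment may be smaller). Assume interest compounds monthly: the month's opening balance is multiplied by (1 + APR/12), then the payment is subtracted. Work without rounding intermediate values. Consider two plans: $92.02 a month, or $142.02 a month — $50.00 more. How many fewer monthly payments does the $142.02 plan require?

26 fewer payments

Monthly rate r = 28.8%/12 = 2.4% = 0.024.
At $92.02/mo: n = ⌈−ln(1 − rB₀/P)/ln(1+r)⌉ = 52 payments (last $33.27); total interest = total paid − $2,700.00 = $2,026.29.
At $142.02/mo: 26 payments (last $98.54); total interest $949.04.
Payments saved = 52 − 26 = 26.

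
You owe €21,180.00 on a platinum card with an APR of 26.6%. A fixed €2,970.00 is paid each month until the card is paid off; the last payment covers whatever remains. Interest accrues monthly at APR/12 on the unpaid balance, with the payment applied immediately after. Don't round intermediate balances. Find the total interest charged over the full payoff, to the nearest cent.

Monthly rate r = 26.6%/12 = 2.21667% = 0.0221667.
Payoff takes n = ⌈−ln(1 − rB₀/P)/ln(1+r)⌉ = ⌈7.848⌉ = 8 payments; the last is €2,523.19.
Total paid = 7·€2,970.00 + €2,523.19 = €23,313.19.
Total interest = total paid − principal = €23,313.19 − €21,180.00 = €2,133.19.

€2,133.19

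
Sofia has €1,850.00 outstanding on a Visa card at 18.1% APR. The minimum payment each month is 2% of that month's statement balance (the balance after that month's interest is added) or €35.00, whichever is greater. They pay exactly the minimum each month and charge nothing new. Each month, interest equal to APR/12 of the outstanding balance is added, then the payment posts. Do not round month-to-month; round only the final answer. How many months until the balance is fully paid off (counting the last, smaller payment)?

Monthly rate r = 18.1%/12 = 1.50833% = 0.0150833.
While 2% of the post-interest balance exceeds €35.00, each month B ← (B·(1+r))·(1 − 0.02), i.e. B shrinks by the factor (1+r)·0.98 = 0.99478.
This holds for months 1–14. Entering month 15 the balance is €1,719.34; 2% of the post-interest balance is now below €35.00, so the flat €35.00 minimum applies from here.
From month 15 a fixed €35.00 at rate r clears €1,719.34 in 91 more payments. Total: 14 + 91 = 105 months.

105 months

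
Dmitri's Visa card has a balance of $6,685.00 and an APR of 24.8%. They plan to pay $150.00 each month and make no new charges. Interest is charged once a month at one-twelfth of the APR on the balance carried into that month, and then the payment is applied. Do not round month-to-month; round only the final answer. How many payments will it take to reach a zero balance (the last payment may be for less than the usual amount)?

Monthly rate r = 24.8%/12 = 2.06667% = 0.0206667.
Recurrence: B ← B·(1+r) − $150.00.
Month 1: interest $138.16; balance after payment $6,673.16.
Month 2: interest $137.91; balance after payment $6,661.07.
Closed form: n = −ln(1 − rB₀/P)/ln(1+r) = −ln(0.078956)/ln(1.02067) ≈ 124.114, so the balance reaches zero during payment 125.

125 payments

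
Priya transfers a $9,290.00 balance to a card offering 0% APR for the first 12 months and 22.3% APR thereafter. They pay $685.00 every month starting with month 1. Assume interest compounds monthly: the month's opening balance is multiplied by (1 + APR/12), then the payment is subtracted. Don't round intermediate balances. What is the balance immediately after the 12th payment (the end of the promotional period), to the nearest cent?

Promo months 1–12 at r₀ = 0%/12 = 0; months 13+ at r₁ = 22.3%/12 = 0.0185833.
After month 12 (no interest yet): B = $9,290.00 − 12·$685.00 = $1,070.00.

$1,070.00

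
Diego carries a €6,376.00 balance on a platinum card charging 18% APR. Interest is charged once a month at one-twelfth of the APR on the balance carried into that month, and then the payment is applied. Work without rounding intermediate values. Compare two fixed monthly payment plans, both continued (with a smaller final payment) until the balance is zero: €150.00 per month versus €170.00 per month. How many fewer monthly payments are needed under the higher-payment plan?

Monthly rate r = 18%/12 = 1.5% = 0.015.
At €150.00/mo: n = ⌈−ln(1 − rB₀/P)/ln(1+r)⌉ = 69 payments (last €26.16); total interest = total paid − €6,376.00 = €3,850.16.
At €170.00/mo: 56 payments (last €91.73); total interest €3,065.73.
Payments saved = 69 − 56 = 13.

13 fewer payments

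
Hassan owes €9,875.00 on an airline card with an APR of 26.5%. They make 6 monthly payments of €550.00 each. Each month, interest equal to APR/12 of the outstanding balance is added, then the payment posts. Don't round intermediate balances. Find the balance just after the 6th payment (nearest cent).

Monthly rate r = 26.5%/12 = 2.20833% = 0.0220833.
Each month: B ← B·(1+r) − €550.00.
Month 1: interest €218.07; balance after payment €9,543.07.
Month 2: interest €210.74; balance after payment €9,203.82.
Month 3: interest €203.25; balance after payment €8,857.07.
Month 4: interest €195.59; balance after payment €8,502.66.
Month 5: interest €187.77; balance after payment €8,140.43.
Month 6: interest €179.77; balance after payment €7,770.20.

€7,770.20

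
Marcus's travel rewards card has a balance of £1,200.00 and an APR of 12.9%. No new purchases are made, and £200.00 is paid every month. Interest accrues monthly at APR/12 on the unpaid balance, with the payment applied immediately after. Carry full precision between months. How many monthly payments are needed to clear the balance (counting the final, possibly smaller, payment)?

7 months

Monthly rate r = 12.9%/12 = 1.075% = 0.01075.
Recurrence: B ← B·(1+r) − £200.00.
Month 1: interest £12.90; balance after payment £1,012.90.
Month 2: interest £10.89; balance after payment £823.79.
Closed form: n = −ln(1 − rB₀/P)/ln(1+r) = −ln(0.9355)/ln(1.01075) ≈ 6.236, so the balance reaches zero during payment 7.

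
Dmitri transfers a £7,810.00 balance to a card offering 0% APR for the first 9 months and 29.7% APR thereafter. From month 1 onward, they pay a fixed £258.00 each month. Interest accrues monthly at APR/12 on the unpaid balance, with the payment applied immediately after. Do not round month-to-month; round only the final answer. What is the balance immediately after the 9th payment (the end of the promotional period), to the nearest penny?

£5,488.00

Promo months 1–9 at r₀ = 0%/12 = 0; months 10+ at r₁ = 29.7%/12 = 0.02475.
After month 9 (no interest yet): B = £7,810.00 − 9·£258.00 = £5,488.00.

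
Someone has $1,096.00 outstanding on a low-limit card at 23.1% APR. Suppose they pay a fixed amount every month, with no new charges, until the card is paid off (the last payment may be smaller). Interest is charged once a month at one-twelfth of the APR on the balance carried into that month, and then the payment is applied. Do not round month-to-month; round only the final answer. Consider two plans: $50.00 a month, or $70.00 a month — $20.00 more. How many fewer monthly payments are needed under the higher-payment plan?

Monthly rate r = 23.1%/12 = 1.925% = 0.01925.
At $50.00/mo: n = ⌈−ln(1 − rB₀/P)/ln(1+r)⌉ = 29 payments (last $37.42); total interest = total paid − $1,096.00 = $341.42.
At $70.00/mo: 19 payments (last $56.90); total interest $220.90.
Payments saved = 29 − 19 = 10.

10 fewer payments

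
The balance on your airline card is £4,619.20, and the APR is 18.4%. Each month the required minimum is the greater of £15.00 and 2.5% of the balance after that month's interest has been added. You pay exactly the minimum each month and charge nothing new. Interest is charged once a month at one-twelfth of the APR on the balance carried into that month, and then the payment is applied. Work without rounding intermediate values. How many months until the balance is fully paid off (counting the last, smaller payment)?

265 months

Monthly rate r = 18.4%/12 = 1.53333% = 0.0153333.
While 2.5% of the post-interest balance exceeds £15.00, each month B ← (B·(1+r))·(1 − 0.025), i.e. B shrinks by the factor (1+r)·0.975 = 0.98995.
This holds for months 1–204. Entering month 205 the balance is £588.40; 2.5% of the post-interest balance is now below £15.00, so the flat £15.00 minimum applies from here.
From month 205 a fixed £15.00 at rate r clears £588.40 in 61 more payments. Total: 204 + 61 = 265 months.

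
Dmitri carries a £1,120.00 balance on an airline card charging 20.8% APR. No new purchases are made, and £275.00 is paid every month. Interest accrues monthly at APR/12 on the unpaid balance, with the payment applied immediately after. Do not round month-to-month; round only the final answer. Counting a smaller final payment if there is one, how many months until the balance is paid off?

Monthly rate r = 20.8%/12 = 1.73333% = 0.0173333.
Recurrence: B ← B·(1+r) − £275.00.
Month 1: interest £19.41; balance after payment £864.41.
Month 2: interest £14.98; balance after payment £604.40.
Month 3: interest £10.48; balance after payment £339.87.
Month 4: interest £5.89; balance after payment £70.76.
Month 5: interest £1.23; balance after payment £0.00.

5 months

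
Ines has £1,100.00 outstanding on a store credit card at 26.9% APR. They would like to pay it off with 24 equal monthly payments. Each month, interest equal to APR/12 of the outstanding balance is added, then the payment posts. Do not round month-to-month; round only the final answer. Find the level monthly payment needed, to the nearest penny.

£59.76

Monthly rate r = 26.9%/12 = 2.24167% = 0.0224167.
Level-payment amortization: P = B₀·r / (1 − (1+r)^(−n)) = 1100.00·0.0224167 / (1 − 1.02242^(−24)).
Denominator 1 − (1+r)^(−24) = 0.412605454.
P = 24.6583 / 0.412605454 ≈ 59.76.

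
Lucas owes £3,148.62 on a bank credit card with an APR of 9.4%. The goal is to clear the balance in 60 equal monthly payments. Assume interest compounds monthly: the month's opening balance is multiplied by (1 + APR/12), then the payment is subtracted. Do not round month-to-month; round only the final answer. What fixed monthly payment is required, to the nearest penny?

£65.97

Monthly rate r = 9.4%/12 = 0.783333% = 0.00783333.
Level-payment amortization: P = B₀·r / (1 − (1+r)^(−n)) = 3148.62·0.00783333 / (1 − 1.00783^(−60)).
Denominator 1 − (1+r)^(−60) = 0.373852131.
P = 24.6642 / 0.373852131 ≈ 65.97.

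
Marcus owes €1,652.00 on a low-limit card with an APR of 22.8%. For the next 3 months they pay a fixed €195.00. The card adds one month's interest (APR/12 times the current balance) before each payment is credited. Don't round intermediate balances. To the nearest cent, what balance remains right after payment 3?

Monthly rate r = 22.8%/12 = 1.9% = 0.019.
Each month: B ← B·(1+r) − €195.00.
Month 1: interest €31.39; balance after payment €1,488.39.
Month 2: interest €28.28; balance after payment €1,321.67.
Month 3: interest €25.11; balance after payment €1,151.78.

€1,151.78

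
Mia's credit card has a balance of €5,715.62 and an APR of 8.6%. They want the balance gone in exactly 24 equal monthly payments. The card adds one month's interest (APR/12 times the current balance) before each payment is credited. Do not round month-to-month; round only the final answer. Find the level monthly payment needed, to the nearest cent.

€260.07

Monthly rate r = 8.6%/12 = 0.716667% = 0.00716667.
Level-payment amortization: P = B₀·r / (1 − (1+r)^(−n)) = 5715.62·0.00716667 / (1 − 1.00717^(−24)).
Denominator 1 − (1+r)^(−24) = 0.157504195.
P = 40.9619 / 0.157504195 ≈ 260.07.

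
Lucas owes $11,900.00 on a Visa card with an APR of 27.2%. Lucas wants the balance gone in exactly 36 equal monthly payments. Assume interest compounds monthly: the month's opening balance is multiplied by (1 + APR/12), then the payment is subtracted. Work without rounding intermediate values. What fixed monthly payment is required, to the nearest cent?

$487.10

Monthly rate r = 27.2%/12 = 2.26667% = 0.0226667.
Level-payment amortization: P = B₀·r / (1 − (1+r)^(−n)) = 11900.00·0.0226667 / (1 − 1.02267^(−36)).
Denominator 1 − (1+r)^(−36) = 0.55375601.
P = 269.733 / 0.55375601 ≈ 487.10.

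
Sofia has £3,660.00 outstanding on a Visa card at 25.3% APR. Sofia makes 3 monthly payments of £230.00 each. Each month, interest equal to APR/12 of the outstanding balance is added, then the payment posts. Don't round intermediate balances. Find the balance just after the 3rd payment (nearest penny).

Monthly rate r = 25.3%/12 = 2.10833% = 0.0210833.
Each month: B ← B·(1+r) − £230.00.
Month 1: interest £77.16; balance after payment £3,507.16.
Month 2: interest £73.94; balance after payment £3,351.11.
Month 3: interest £70.65; balance after payment £3,191.76.

£3,191.76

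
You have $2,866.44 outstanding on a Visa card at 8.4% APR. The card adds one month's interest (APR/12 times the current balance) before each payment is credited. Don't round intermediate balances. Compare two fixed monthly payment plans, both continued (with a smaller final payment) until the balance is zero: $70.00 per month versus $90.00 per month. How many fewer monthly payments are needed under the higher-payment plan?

Monthly rate r = 8.4%/12 = 0.7% = 0.007.
At $70.00/mo: n = ⌈−ln(1 − rB₀/P)/ln(1+r)⌉ = 49 payments (last $29.61); total interest = total paid − $2,866.44 = $523.17.
At $90.00/mo: 37 payments (last $14.52); total interest $388.08.
Payments saved = 49 − 37 = 12.

12 fewer payments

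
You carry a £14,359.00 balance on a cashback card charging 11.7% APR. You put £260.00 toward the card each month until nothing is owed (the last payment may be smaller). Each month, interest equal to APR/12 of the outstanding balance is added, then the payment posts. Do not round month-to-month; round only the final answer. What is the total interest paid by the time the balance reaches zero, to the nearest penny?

£6,360.08

Monthly rate r = 11.7%/12 = 0.975% = 0.00975.
Payoff takes n = ⌈−ln(1 − rB₀/P)/ln(1+r)⌉ = ⌈79.688⌉ = 80 payments; the last is £179.08.
Total paid = 79·£260.00 + £179.08 = £20,719.08.
Total interest = total paid − principal = £20,719.08 − £14,359.00 = £6,360.08.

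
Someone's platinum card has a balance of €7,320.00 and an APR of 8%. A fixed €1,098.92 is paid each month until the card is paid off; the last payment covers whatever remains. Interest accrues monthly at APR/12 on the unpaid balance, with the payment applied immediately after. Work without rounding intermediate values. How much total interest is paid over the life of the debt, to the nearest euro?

€193

Monthly rate r = 8%/12 = 0.666667% = 0.00666667.
Payoff takes n = ⌈−ln(1 − rB₀/P)/ln(1+r)⌉ = ⌈6.836⌉ = 7 payments; the last is €919.42.
Total paid = 6·€1,098.92 + €919.42 = €7,512.94.
Total interest = total paid − principal = €7,512.94 − €7,320.00 = €192.94.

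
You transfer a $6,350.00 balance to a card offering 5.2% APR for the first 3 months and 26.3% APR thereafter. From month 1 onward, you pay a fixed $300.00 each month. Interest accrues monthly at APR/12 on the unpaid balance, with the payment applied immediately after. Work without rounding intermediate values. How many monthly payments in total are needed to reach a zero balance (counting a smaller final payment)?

27 months

Promo months 1–3 at r₀ = 5.2%/12 = 0.00433333; months 4+ at r₁ = 26.3%/12 = 0.0219167.
After month 3: iterate B ← B·(1+r₀) − $300.00 for 3 months → $5,529.00.
Then at r₁ with $300.00/mo: n₂ = −ln(1 − r₁·B/P)/ln(1+r₁) ≈ 23.86 → 24 more payments.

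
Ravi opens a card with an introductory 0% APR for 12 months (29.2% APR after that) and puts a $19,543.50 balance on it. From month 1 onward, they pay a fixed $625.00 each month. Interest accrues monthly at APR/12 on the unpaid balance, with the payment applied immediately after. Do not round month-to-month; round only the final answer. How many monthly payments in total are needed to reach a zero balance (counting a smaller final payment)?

39 months

Promo months 1–12 at r₀ = 0%/12 = 0; months 13+ at r₁ = 29.2%/12 = 0.0243333.
After month 12 (no interest yet): B = $19,543.50 − 12·$625.00 = $12,043.50.
Then at r₁ with $625.00/mo: n₂ = −ln(1 − r₁·B/P)/ln(1+r₁) ≈ 26.32 → 27 more payments.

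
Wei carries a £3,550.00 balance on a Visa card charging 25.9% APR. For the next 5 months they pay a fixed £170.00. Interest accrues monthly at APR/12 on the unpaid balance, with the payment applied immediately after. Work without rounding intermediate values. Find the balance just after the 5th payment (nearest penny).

Monthly rate r = 25.9%/12 = 2.15833% = 0.0215833.
Each month: B ← B·(1+r) − £170.00.
Month 1: interest £76.62; balance after payment £3,456.62.
Month 2: interest £74.61; balance after payment £3,361.23.
Month 3: interest £72.55; balance after payment £3,263.77.
Month 4: interest £70.44; balance after payment £3,164.22.
Month 5: interest £68.29; balance after payment £3,062.51.

£3,062.51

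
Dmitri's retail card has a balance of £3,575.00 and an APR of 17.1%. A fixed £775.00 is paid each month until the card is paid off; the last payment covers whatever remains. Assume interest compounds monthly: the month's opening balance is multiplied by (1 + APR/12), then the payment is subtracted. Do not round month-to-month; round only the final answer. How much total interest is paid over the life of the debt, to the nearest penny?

Monthly rate r = 17.1%/12 = 1.425% = 0.01425.
Payoff takes n = ⌈−ln(1 − rB₀/P)/ln(1+r)⌉ = ⌈4.805⌉ = 5 payments; the last is £625.06.
Total paid = 4·£775.00 + £625.06 = £3,725.06.
Total interest = total paid − principal = £3,725.06 − £3,575.00 = £150.06.

£150.06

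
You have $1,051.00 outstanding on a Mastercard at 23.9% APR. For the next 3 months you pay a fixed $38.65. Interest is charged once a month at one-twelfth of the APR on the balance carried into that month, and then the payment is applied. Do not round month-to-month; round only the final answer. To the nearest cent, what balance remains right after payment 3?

Monthly rate r = 23.9%/12 = 1.99167% = 0.0199167.
Each month: B ← B·(1+r) − $38.65.
Month 1: interest $20.93; balance after payment $1,033.28.
Month 2: interest $20.58; balance after payment $1,015.21.
Month 3: interest $20.22; balance after payment $996.78.

$996.78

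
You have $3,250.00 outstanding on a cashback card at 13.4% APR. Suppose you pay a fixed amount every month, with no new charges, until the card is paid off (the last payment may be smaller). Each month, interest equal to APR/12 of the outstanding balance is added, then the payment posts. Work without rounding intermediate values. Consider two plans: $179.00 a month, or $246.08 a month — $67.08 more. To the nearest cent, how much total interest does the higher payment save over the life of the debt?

$116.48

Monthly rate r = 13.4%/12 = 1.11667% = 0.0111667.
At $179.00/mo: n = ⌈−ln(1 − rB₀/P)/ln(1+r)⌉ = 21 payments (last $72.57); total interest = total paid − $3,250.00 = $402.57.
At $246.08/mo: 15 payments (last $90.97); total interest $286.09.
Interest saved = $402.57 − $286.09 = $116.48.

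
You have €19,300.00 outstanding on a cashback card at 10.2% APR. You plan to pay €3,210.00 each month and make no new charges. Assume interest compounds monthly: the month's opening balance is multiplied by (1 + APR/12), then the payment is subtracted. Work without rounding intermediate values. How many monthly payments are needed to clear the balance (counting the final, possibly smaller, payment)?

7 months

Monthly rate r = 10.2%/12 = 0.85% = 0.0085.
Recurrence: B ← B·(1+r) − €3,210.00.
Month 1: interest €164.05; balance after payment €16,254.05.
Month 2: interest €138.16; balance after payment €13,182.21.
Closed form: n = −ln(1 − rB₀/P)/ln(1+r) = −ln(0.94889)/ln(1.0085) ≈ 6.198, so the balance reaches zero during payment 7.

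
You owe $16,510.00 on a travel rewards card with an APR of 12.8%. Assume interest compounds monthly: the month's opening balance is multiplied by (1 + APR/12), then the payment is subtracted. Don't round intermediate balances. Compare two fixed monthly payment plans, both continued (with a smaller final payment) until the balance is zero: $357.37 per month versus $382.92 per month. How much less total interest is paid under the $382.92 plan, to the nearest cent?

Monthly rate r = 12.8%/12 = 1.06667% = 0.0106667.
At $357.37/mo: n = ⌈−ln(1 − rB₀/P)/ln(1+r)⌉ = 64 payments (last $349.64); total interest = total paid − $16,510.00 = $6,353.95.
At $382.92/mo: 59 payments (last $22.45); total interest $5,721.81.
Interest saved = $6,353.95 − $5,721.81 = $632.14.

$632.14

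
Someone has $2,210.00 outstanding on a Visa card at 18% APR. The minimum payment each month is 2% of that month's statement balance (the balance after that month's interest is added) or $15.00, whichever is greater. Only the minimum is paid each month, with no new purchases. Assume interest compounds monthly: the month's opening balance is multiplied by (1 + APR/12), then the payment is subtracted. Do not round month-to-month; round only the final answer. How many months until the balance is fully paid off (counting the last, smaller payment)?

Monthly rate r = 18%/12 = 1.5% = 0.015.
While 2% of the post-interest balance exceeds $15.00, each month B ← (B·(1+r))·(1 − 0.02), i.e. B shrinks by the factor (1+r)·0.98 = 0.9947.
This holds for months 1–207. Entering month 208 the balance is $735.63; 2% of the post-interest balance is now below $15.00, so the flat $15.00 minimum applies from here.
From month 208 a fixed $15.00 at rate r clears $735.63 in 90 more payments. Total: 207 + 90 = 297 months.

297 months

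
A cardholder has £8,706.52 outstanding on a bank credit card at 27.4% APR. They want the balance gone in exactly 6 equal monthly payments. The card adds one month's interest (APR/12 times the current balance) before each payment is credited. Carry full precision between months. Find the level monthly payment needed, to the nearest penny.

Monthly rate r = 27.4%/12 = 2.28333% = 0.0228333.
Level-payment amortization: P = B₀·r / (1 − (1+r)^(−n)) = 8706.52·0.0228333 / (1 − 1.02283^(−6)).
Denominator 1 − (1+r)^(−6) = 0.126685316.
P = 198.799 / 0.126685316 ≈ 1569.23.

£1,569.23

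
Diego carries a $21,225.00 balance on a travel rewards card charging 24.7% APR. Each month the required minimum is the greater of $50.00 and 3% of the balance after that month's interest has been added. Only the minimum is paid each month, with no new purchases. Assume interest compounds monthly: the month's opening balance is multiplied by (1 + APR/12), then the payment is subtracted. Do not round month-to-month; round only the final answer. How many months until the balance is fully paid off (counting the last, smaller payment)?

310 months

Monthly rate r = 24.7%/12 = 2.05833% = 0.0205833.
While 3% of the post-interest balance exceeds $50.00, each month B ← (B·(1+r))·(1 − 0.03), i.e. B shrinks by the factor (1+r)·0.97 = 0.98997.
This holds for months 1–255. Entering month 256 the balance is $1,621.81; 3% of the post-interest balance is now below $50.00, so the flat $50.00 minimum applies from here.
From month 256 a fixed $50.00 at rate r clears $1,621.81 in 55 more payments. Total: 255 + 55 = 310 months.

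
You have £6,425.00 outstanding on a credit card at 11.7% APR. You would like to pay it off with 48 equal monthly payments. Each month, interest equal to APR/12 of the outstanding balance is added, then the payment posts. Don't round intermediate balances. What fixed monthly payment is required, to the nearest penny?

£168.25

Monthly rate r = 11.7%/12 = 0.975% = 0.00975.
Level-payment amortization: P = B₀·r / (1 − (1+r)^(−n)) = 6425.00·0.00975 / (1 − 1.00975^(−48)).
Denominator 1 − (1+r)^(−48) = 0.372325289.
P = 62.6437 / 0.372325289 ≈ 168.25.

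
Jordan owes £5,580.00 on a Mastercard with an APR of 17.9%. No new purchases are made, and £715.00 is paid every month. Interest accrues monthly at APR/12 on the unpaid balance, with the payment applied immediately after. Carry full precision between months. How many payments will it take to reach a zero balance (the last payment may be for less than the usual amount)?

9 months

Monthly rate r = 17.9%/12 = 1.49167% = 0.0149167.
Recurrence: B ← B·(1+r) − £715.00.
Month 1: interest £83.23; balance after payment £4,948.23.
Month 2: interest £73.81; balance after payment £4,307.05.
Closed form: n = −ln(1 − rB₀/P)/ln(1+r) = −ln(0.88359)/ln(1.01492) ≈ 8.359, so the balance reaches zero during payment 9.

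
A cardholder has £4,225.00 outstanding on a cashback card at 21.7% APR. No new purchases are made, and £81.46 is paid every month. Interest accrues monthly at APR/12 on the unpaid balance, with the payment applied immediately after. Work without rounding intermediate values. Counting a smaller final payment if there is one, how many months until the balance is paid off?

156 payments

Monthly rate r = 21.7%/12 = 1.80833% = 0.0180833.
Recurrence: B ← B·(1+r) − £81.46.
Month 1: interest £76.40; balance after payment £4,219.94.
Month 2: interest £76.31; balance after payment £4,214.79.
Closed form: n = −ln(1 − rB₀/P)/ln(1+r) = −ln(0.062091)/ln(1.01808) ≈ 155.072, so the balance reaches zero during payment 156.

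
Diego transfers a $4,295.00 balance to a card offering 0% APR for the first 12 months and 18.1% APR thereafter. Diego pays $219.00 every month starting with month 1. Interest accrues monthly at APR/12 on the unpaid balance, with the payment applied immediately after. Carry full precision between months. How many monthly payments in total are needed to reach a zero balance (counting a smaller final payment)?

Promo months 1–12 at r₀ = 0%/12 = 0; months 13+ at r₁ = 18.1%/12 = 0.0150833.
After month 12 (no interest yet): B = $4,295.00 − 12·$219.00 = $1,667.00.
Then at r₁ with $219.00/mo: n₂ = −ln(1 − r₁·B/P)/ln(1+r₁) ≈ 8.15 → 9 more payments.

21 payments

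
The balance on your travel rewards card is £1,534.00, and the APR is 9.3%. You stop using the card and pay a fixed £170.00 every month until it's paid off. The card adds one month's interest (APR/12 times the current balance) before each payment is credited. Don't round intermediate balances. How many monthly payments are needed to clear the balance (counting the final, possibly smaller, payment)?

Monthly rate r = 9.3%/12 = 0.775% = 0.00775.
Recurrence: B ← B·(1+r) − £170.00.
Month 1: interest £11.89; balance after payment £1,375.89.
Month 2: interest £10.66; balance after payment £1,216.55.
Closed form: n = −ln(1 − rB₀/P)/ln(1+r) = −ln(0.93007)/ln(1.00775) ≈ 9.391, so the balance reaches zero during payment 10.

10 payments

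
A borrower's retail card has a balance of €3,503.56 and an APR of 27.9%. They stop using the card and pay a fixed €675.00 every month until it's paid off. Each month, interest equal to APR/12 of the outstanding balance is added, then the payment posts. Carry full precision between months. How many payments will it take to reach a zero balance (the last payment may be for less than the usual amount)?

Monthly rate r = 27.9%/12 = 2.325% = 0.02325.
Recurrence: B ← B·(1+r) − €675.00.
Month 1: interest €81.46; balance after payment €2,910.02.
Month 2: interest €67.66; balance after payment €2,302.68.
Month 3: interest €53.54; balance after payment €1,681.21.
Month 4: interest €39.09; balance after payment €1,045.30.
Month 5: interest €24.30; balance after payment €394.60.
Month 6: interest €9.17; balance after payment €0.00.

6 months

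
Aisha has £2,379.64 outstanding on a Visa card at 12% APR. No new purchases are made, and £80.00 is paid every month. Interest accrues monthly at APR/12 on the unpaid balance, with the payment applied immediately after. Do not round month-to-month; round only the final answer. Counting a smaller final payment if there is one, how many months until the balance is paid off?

Monthly rate r = 12%/12 = 1% = 0.01.
Recurrence: B ← B·(1+r) − £80.00.
Month 1: interest £23.80; balance after payment £2,323.44.
Month 2: interest £23.23; balance after payment £2,266.67.
Closed form: n = −ln(1 − rB₀/P)/ln(1+r) = −ln(0.70254)/ln(1.01) ≈ 35.481, so the balance reaches zero during payment 36.

36 months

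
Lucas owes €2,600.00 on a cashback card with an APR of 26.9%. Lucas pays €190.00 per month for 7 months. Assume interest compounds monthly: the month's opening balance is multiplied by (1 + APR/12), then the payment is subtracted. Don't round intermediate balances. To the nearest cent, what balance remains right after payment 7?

€1,613.61

Monthly rate r = 26.9%/12 = 2.24167% = 0.0224167.
Each month: B ← B·(1+r) − €190.00.
Month 1: interest €58.28; balance after payment €2,468.28.
Month 2: interest €55.33; balance after payment €2,333.61.
Month 3: interest €52.31; balance after payment €2,195.93.
Month 4: interest €49.23; balance after payment €2,055.15.
Month 5: interest €46.07; balance after payment €1,911.22.
Month 6: interest €42.84; balance after payment €1,764.06.
Month 7: interest €39.54; balance after payment €1,613.61.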